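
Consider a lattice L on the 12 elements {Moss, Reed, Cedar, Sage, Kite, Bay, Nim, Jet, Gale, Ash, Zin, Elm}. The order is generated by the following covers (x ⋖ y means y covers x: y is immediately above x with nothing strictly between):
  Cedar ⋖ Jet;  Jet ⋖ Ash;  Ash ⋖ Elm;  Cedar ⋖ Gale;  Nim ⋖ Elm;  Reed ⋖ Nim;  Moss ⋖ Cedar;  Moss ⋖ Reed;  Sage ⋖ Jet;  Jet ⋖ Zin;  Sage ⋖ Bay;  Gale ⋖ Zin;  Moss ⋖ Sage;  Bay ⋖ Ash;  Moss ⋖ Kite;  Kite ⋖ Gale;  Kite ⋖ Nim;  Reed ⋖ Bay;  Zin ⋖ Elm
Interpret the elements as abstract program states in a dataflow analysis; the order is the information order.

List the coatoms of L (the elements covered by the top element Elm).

The coatoms are exactly the elements covered by Elm: Ash, Nim, Zin.

Ash, Nim, Zin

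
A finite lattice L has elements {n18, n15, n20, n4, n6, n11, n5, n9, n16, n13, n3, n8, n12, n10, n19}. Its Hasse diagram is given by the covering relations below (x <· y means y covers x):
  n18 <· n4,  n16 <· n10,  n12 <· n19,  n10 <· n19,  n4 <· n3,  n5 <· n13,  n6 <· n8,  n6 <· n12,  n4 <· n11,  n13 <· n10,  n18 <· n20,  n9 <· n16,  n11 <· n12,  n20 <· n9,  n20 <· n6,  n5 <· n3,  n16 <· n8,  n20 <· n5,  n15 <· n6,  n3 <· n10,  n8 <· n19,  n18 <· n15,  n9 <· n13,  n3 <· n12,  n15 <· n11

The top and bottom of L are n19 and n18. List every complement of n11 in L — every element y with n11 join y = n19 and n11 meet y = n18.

n13, n16, n9

Need y with n11 ∨ y = n19 and n11 ∧ y = n18.
Checking each element gives: n13, n16, n9.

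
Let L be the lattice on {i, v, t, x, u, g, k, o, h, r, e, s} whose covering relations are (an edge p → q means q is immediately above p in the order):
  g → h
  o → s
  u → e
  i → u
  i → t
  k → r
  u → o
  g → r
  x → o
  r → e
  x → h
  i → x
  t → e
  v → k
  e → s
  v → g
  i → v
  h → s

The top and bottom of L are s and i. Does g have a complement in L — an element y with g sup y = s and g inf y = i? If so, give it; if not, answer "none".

Need y with g ∨ y = s and g ∧ y = i.
Checking each element gives: o.

o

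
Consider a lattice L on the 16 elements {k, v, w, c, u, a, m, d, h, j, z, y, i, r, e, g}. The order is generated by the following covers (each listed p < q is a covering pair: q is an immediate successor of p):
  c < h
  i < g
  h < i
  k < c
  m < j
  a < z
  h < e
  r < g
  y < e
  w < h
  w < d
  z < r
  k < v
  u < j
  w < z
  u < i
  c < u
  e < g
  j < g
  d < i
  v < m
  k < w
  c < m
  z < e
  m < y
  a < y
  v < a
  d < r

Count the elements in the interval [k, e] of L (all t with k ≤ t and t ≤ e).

The interval [k, e] = {a, c, e, h, k, m, v, w, y, z}, which has 10 elements.

10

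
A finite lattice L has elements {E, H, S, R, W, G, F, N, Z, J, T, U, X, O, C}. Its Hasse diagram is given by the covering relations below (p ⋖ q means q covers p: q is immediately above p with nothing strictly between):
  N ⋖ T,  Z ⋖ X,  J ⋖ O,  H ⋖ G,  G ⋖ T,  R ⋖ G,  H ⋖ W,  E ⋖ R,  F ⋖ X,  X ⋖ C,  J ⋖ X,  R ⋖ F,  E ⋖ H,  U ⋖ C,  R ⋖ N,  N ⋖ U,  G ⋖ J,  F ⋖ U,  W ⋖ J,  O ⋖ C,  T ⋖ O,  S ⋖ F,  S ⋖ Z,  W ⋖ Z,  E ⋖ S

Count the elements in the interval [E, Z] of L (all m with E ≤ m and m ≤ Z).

5

The interval [E, Z] = {E, H, S, W, Z}, which has 5 elements.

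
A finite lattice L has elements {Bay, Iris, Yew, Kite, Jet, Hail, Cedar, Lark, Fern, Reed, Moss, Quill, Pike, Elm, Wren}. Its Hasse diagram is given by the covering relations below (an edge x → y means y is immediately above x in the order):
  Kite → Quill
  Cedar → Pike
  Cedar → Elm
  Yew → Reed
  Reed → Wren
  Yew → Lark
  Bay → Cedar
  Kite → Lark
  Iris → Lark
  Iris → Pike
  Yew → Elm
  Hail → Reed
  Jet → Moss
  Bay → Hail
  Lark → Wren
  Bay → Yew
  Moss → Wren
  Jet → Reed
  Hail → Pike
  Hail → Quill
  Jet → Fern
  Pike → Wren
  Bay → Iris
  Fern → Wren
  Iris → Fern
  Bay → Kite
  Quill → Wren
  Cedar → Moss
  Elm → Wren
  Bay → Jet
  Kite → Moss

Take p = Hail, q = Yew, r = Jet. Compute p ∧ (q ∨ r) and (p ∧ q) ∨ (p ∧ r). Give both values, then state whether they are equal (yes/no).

Hail; Bay; no

q ∨ r = Reed, so p ∧ (q ∨ r) = Hail ∧ Reed = Hail.
p ∧ q = Bay and p ∧ r = Bay, so (p ∧ q) ∨ (p ∧ r) = Bay ∨ Bay = Bay.
Equal: no.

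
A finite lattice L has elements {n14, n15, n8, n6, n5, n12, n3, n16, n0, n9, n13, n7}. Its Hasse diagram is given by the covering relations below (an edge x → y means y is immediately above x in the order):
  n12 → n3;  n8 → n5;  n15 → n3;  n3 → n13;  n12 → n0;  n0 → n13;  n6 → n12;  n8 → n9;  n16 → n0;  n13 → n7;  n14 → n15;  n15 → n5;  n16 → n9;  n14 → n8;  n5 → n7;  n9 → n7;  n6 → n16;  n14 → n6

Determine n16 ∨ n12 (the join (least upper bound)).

Common upper bounds of {n16, n12}: n0, n13, n7.
The least among these is n0.

n0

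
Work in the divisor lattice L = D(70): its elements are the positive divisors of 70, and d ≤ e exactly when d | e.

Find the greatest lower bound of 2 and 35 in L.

1

In the divisibility order, the meet is the greatest common divisor: gcd(2, 35) = 1.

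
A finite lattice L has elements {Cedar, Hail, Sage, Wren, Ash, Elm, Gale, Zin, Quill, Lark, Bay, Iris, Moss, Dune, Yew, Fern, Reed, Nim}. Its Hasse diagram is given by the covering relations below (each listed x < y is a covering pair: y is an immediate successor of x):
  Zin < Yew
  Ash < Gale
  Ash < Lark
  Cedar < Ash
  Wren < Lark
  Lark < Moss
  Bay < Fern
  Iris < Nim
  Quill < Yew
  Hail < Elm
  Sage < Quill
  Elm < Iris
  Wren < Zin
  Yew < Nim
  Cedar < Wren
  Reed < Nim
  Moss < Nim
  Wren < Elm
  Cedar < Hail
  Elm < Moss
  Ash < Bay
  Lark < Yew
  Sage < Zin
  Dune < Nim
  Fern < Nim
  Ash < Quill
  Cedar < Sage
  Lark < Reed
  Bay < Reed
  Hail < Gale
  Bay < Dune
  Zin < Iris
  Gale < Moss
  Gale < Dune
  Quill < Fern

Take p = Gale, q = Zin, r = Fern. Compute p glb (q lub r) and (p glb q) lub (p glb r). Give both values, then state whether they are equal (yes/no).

Gale; Ash; no

q lub r = Nim, so p glb (q lub r) = Gale glb Nim = Gale.
p glb q = Cedar and p glb r = Ash, so (p glb q) lub (p glb r) = Cedar lub Ash = Ash.
Equal: no.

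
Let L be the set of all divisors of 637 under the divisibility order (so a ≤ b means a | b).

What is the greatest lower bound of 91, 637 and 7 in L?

In the divisibility order, the meet is the greatest common divisor: gcd(91, 637, 7) = 7.

7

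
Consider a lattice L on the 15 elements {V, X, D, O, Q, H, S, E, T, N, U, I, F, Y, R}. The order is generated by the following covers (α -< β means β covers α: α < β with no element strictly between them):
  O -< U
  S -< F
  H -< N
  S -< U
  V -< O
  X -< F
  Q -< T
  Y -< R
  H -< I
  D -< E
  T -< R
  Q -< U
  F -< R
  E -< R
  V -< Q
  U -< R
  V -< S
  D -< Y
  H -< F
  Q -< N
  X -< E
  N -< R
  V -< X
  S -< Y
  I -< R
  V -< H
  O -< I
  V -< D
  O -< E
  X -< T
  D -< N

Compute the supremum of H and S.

Common upper bounds of {H, S}: F, R.
The least among these is F.

F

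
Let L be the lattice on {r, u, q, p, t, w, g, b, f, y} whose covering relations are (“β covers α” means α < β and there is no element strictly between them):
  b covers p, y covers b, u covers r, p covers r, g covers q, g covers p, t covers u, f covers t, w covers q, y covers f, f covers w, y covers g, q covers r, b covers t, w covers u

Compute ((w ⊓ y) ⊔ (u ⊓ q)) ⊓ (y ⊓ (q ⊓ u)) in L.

w ∧ y = w
u ∧ q = r
w ∨ r = w
q ∧ u = r
y ∧ r = r
w ∧ r = r

r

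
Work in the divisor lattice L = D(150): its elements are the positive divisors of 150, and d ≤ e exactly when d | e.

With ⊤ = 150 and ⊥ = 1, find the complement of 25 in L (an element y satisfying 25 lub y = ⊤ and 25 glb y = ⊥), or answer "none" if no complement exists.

6

Need y with 25 ∨ y = 150 and 25 ∧ y = 1.
Checking each element gives: 6.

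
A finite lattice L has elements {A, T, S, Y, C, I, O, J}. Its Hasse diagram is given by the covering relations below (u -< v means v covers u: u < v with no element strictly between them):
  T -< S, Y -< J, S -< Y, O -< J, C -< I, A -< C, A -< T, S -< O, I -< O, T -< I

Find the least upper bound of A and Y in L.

Y

Common upper bounds of {A, Y}: J, Y.
The least among these is Y.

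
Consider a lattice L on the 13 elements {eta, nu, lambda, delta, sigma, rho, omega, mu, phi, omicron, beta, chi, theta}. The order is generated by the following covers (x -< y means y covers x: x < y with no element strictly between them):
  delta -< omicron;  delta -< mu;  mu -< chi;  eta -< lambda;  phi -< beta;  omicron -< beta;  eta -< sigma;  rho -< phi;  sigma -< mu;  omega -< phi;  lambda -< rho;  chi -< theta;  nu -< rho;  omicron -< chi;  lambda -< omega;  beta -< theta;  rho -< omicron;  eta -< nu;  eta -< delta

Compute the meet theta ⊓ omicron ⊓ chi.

Common lower bounds of {theta, omicron, chi}: delta, eta, lambda, nu, omicron, rho.
The greatest among these is omicron.

omicron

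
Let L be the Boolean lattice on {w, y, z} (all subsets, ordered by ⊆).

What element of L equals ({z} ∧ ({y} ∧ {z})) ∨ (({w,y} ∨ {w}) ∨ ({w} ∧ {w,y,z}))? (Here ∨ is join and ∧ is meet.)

{y} ∧ {z} = {}
{z} ∧ {} = {}
{w,y} ∨ {w} = {w,y}
{w} ∧ {w,y,z} = {w}
{w,y} ∨ {w} = {w,y}
{} ∨ {w,y} = {w,y}

{w,y}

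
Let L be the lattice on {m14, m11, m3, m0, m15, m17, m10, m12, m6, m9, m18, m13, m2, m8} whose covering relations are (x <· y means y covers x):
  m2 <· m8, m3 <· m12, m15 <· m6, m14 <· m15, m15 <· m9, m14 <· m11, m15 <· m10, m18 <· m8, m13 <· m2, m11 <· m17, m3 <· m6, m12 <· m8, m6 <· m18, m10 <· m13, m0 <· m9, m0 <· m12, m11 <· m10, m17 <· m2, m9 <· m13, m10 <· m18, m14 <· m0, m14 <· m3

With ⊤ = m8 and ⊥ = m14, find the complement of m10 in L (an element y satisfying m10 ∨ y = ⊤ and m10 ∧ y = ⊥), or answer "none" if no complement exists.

Need y with m10 ∨ y = m8 and m10 ∧ y = m14.
Checking each element gives: m12.

m12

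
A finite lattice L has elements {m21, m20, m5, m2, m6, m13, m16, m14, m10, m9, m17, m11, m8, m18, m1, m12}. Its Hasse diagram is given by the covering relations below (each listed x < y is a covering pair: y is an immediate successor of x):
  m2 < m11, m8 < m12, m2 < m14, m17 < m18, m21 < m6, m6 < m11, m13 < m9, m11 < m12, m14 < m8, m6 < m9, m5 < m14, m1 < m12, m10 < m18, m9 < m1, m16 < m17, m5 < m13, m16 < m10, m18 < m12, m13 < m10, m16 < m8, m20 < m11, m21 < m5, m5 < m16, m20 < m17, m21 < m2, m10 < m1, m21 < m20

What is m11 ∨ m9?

m12

Common upper bounds of {m11, m9}: m12.
The least among these is m12.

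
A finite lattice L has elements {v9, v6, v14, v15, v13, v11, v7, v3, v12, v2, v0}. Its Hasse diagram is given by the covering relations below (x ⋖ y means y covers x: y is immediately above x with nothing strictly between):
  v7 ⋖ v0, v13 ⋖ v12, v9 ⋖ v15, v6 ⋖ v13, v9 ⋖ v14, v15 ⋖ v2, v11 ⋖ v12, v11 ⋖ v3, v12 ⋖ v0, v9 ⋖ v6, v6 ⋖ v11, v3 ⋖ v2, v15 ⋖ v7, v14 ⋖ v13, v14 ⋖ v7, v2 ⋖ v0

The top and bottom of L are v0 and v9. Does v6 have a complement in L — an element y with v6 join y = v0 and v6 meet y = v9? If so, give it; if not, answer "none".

Need y with v6 ∨ y = v0 and v6 ∧ y = v9.
Checking each element gives: v7.

v7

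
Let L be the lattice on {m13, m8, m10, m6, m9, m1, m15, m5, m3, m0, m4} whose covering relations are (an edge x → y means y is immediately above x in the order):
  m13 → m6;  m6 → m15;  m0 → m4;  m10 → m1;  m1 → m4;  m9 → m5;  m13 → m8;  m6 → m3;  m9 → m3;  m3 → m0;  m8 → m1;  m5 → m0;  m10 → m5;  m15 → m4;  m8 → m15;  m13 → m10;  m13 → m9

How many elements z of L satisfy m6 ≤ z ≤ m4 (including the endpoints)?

5

The interval [m6, m4] = {m0, m15, m3, m4, m6}, which has 5 elements.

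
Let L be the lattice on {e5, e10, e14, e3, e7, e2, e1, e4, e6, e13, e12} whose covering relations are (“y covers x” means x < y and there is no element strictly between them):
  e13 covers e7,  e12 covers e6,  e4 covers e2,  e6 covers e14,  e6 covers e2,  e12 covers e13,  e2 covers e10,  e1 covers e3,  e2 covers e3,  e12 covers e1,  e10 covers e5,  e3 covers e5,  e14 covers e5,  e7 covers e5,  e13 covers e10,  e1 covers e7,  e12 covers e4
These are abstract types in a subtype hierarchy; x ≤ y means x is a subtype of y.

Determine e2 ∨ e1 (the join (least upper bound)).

e12

Common upper bounds of {e2, e1}: e12.
The least among these is e12.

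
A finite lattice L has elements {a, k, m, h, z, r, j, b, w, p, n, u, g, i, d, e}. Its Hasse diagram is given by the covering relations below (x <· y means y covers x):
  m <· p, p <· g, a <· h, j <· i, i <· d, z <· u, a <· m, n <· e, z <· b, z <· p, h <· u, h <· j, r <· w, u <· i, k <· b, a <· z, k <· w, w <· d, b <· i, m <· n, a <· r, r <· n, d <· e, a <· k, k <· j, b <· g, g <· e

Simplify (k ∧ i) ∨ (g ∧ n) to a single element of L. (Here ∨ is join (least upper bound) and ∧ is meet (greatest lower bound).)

k ∧ i = k
g ∧ n = m
k ∨ m = g

g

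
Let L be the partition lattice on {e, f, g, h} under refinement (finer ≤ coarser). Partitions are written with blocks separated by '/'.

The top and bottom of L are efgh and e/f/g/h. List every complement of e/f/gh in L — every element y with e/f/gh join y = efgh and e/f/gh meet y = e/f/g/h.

efg/h, efh/g, eg/fh, eh/fg

Need y with e/f/gh ∨ y = efgh and e/f/gh ∧ y = e/f/g/h.
Checking each element gives: efg/h, efh/g, eg/fh, eh/fg.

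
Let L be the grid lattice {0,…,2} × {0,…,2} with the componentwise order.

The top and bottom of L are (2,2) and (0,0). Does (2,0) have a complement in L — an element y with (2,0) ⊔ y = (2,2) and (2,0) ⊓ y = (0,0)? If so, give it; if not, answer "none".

Need y with (2,0) ∨ y = (2,2) and (2,0) ∧ y = (0,0).
Checking each element gives: (0,2).

(0,2)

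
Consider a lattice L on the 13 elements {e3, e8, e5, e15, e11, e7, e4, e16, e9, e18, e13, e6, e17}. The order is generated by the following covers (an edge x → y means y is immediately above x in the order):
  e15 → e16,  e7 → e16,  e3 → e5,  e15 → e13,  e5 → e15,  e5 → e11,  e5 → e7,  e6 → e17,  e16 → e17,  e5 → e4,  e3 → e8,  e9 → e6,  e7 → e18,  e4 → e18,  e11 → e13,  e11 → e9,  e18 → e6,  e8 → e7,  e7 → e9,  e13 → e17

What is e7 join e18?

Common upper bounds of {e7, e18}: e17, e18, e6.
The least among these is e18.

e18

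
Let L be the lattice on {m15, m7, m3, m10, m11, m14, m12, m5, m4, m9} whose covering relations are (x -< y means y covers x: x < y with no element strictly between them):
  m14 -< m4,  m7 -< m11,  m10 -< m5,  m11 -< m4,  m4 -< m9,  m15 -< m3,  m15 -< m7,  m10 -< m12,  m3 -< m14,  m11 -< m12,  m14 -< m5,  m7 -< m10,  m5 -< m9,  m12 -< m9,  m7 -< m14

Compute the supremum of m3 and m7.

m14

Common upper bounds of {m3, m7}: m14, m4, m5, m9.
The least among these is m14.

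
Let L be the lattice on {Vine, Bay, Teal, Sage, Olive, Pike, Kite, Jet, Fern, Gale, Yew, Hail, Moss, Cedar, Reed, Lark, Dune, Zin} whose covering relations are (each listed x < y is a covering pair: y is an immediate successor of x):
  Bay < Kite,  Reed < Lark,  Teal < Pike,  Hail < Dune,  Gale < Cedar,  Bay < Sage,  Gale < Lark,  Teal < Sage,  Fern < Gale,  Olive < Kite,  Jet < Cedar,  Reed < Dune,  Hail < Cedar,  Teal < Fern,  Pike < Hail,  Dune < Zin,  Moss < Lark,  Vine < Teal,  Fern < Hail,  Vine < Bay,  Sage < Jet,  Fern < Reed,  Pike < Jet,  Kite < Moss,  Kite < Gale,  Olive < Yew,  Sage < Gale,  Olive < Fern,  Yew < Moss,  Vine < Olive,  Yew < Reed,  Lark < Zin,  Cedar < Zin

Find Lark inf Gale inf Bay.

Bay

Common lower bounds of {Lark, Gale, Bay}: Bay, Vine.
The greatest among these is Bay.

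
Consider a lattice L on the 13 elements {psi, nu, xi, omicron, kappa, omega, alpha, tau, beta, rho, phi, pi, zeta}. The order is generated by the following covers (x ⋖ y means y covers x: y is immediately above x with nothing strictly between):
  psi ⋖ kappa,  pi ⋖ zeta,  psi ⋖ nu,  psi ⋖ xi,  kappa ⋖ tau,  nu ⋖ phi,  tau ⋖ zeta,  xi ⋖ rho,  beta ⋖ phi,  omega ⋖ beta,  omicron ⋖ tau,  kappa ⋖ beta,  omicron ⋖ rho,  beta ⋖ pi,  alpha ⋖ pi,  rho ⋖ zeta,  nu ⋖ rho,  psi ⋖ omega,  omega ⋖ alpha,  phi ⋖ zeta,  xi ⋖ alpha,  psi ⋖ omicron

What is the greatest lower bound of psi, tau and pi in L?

Common lower bounds of {psi, tau, pi}: psi.
The greatest among these is psi.

psi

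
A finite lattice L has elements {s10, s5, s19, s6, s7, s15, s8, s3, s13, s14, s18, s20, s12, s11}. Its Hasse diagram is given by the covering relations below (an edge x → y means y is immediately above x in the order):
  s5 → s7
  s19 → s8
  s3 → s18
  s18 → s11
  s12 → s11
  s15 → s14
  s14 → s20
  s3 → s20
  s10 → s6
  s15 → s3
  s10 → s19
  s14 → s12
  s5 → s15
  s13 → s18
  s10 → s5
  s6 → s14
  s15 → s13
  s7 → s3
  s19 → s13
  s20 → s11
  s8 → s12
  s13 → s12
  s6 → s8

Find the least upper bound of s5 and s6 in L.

Common upper bounds of {s5, s6}: s11, s12, s14, s20.
The least among these is s14.

s14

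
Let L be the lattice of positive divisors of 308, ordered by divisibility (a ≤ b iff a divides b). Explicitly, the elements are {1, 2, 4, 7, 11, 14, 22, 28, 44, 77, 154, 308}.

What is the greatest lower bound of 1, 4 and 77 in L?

1

In the divisibility order, the meet is the greatest common divisor: gcd(1, 4, 77) = 1.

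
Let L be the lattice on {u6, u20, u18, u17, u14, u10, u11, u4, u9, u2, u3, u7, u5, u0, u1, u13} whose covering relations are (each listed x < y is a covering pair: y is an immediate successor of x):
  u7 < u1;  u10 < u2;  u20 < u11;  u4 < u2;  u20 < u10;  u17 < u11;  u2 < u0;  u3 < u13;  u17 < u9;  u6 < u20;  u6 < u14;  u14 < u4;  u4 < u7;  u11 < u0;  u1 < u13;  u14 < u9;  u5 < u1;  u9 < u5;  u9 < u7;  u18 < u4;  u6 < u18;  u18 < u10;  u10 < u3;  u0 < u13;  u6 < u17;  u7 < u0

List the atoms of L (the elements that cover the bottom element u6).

u14, u17, u18, u20

The atoms are exactly the elements that cover u6: u14, u17, u18, u20.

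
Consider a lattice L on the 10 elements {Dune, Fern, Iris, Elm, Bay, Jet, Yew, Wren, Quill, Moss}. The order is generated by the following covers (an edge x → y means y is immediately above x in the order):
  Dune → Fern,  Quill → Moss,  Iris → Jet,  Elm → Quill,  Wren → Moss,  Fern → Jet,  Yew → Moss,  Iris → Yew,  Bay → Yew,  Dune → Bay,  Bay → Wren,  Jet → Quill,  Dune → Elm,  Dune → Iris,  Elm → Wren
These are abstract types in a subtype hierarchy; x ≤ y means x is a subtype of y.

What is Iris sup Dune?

Common upper bounds of {Iris, Dune}: Iris, Jet, Moss, Quill, Yew.
The least among these is Iris.

Iris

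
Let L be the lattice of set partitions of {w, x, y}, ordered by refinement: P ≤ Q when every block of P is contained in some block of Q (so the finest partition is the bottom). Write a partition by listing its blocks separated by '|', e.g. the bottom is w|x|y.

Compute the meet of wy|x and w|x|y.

Common lower bounds of {wy|x, w|x|y}: w|x|y.
The greatest among these is w|x|y.

w|x|y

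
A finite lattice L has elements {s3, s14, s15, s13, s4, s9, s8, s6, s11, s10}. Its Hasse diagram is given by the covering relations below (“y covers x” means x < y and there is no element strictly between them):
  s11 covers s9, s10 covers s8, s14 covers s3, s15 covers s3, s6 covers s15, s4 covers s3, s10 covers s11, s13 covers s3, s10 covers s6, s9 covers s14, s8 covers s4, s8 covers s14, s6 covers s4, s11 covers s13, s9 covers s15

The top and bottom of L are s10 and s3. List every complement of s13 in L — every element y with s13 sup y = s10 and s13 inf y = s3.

Need y with s13 ∨ y = s10 and s13 ∧ y = s3.
Checking each element gives: s4, s6, s8.

s4, s6, s8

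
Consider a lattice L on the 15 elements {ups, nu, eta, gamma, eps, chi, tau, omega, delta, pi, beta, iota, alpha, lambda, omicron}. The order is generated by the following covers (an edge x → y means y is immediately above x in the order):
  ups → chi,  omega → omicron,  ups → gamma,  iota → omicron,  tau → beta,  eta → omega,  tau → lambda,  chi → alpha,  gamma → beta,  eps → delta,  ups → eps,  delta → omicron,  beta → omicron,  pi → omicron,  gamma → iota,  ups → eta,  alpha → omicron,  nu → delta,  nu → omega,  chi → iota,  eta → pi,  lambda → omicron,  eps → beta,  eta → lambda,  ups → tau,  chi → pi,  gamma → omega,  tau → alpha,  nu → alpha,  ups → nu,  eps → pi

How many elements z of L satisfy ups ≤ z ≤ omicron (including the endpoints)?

The interval [ups, omicron] = {alpha, beta, chi, delta, eps, eta, gamma, iota, lambda, nu, omega, omicron, pi, tau, ups}, which has 15 elements.

15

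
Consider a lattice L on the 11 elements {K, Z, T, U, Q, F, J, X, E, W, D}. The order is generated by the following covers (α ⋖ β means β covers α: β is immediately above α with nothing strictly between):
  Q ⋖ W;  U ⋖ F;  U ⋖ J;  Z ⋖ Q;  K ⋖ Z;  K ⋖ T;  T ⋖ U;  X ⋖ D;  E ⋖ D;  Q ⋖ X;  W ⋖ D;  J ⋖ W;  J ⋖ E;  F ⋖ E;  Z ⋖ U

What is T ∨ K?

Common upper bounds of {T, K}: D, E, F, J, T, U, W.
The least among these is T.

T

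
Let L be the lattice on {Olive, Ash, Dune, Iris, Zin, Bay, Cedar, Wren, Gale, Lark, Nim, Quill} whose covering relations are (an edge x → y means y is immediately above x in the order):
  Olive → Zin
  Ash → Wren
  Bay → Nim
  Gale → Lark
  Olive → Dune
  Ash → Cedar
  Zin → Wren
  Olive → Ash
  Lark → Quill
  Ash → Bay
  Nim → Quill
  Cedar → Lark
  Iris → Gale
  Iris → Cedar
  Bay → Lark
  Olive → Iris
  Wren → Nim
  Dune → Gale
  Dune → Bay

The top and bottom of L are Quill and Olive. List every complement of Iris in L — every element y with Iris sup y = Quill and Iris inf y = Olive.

Need y with Iris ∨ y = Quill and Iris ∧ y = Olive.
Checking each element gives: Nim, Wren, Zin.

Nim, Wren, Zin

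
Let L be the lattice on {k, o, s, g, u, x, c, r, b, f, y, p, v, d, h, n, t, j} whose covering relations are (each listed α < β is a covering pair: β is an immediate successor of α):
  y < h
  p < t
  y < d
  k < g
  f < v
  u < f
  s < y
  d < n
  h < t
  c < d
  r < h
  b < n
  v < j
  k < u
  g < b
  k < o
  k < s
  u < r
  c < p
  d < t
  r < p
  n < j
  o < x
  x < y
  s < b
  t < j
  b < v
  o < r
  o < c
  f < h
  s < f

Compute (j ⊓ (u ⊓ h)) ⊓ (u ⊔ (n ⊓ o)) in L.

u ∧ h = u
j ∧ u = u
n ∧ o = o
u ∨ o = r
u ∧ r = u

u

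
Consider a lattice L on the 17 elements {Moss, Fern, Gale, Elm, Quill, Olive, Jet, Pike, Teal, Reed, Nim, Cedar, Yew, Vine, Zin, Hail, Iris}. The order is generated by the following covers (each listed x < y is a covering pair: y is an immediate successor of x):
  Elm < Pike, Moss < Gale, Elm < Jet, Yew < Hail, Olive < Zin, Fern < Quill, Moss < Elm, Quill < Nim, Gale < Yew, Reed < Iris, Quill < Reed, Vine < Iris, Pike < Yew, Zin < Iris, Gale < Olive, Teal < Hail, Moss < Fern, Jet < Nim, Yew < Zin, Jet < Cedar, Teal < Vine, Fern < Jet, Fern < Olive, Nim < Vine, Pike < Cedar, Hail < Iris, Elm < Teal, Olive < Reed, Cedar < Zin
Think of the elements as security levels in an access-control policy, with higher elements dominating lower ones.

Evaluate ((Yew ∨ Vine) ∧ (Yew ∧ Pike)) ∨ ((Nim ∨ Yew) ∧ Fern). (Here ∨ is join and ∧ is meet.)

Yew ∨ Vine = Iris
Yew ∧ Pike = Pike
Iris ∧ Pike = Pike
Nim ∨ Yew = Iris
Iris ∧ Fern = Fern
Pike ∨ Fern = Cedar

Cedar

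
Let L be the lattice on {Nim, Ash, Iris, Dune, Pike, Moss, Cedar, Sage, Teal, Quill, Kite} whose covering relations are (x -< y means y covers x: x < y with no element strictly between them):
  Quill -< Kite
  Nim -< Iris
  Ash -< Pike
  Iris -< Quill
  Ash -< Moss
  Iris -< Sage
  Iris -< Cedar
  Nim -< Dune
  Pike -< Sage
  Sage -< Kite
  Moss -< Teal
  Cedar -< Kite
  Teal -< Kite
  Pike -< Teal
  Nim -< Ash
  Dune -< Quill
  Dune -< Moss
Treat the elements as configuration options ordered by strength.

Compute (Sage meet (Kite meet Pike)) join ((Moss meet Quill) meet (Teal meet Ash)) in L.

Kite ∧ Pike = Pike
Sage ∧ Pike = Pike
Moss ∧ Quill = Dune
Teal ∧ Ash = Ash
Dune ∧ Ash = Nim
Pike ∨ Nim = Pike

Pike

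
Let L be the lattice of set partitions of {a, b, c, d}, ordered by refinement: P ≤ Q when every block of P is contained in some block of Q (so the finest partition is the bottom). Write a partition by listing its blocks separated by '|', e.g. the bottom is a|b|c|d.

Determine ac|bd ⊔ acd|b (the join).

The join of ac|bd and acd|b merges any blocks that overlap across the partitions, giving abcd.

abcd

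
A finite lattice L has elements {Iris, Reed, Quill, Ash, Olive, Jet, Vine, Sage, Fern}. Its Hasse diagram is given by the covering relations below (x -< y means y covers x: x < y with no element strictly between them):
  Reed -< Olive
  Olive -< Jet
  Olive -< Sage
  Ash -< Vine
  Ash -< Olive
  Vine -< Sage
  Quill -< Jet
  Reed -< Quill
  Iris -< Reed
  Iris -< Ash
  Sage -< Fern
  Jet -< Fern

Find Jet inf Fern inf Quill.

Common lower bounds of {Jet, Fern, Quill}: Iris, Quill, Reed.
The greatest among these is Quill.

Quill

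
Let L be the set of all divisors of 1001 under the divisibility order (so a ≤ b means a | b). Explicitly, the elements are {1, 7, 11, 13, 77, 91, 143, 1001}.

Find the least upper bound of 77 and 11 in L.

77

In the divisibility order, the join is the least common multiple: lcm(77, 11) = 77.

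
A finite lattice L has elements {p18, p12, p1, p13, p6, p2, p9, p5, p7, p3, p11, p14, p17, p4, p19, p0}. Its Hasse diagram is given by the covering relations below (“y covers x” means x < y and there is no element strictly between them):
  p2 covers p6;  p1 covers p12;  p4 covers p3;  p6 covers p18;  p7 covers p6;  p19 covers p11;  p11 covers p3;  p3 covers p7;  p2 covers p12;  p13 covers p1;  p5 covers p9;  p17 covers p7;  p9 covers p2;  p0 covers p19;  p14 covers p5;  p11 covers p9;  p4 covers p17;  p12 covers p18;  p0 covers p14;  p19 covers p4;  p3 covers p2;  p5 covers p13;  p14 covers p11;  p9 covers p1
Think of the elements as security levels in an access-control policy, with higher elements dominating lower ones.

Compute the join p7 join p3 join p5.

p14

Common upper bounds of {p7, p3, p5}: p0, p14.
The least among these is p14.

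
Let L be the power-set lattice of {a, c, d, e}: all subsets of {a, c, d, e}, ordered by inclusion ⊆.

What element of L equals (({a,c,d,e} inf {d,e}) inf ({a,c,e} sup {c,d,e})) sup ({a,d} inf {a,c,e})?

{a,d,e}

{a,c,d,e} ∧ {d,e} = {d,e}
{a,c,e} ∨ {c,d,e} = {a,c,d,e}
{d,e} ∧ {a,c,d,e} = {d,e}
{a,d} ∧ {a,c,e} = {a}
{d,e} ∨ {a} = {a,d,e}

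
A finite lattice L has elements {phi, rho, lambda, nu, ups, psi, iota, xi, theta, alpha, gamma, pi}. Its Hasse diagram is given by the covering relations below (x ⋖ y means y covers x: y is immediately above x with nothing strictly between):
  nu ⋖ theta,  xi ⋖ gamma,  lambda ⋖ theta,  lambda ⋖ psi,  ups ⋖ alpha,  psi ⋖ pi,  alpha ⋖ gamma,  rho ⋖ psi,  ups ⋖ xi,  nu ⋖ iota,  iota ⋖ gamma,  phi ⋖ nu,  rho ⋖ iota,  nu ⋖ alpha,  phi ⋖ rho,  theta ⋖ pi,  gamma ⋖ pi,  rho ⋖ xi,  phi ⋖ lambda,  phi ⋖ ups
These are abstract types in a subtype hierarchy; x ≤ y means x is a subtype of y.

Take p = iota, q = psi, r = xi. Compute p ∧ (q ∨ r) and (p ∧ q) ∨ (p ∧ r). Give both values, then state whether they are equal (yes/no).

iota; rho; no

q ∨ r = pi, so p ∧ (q ∨ r) = iota ∧ pi = iota.
p ∧ q = rho and p ∧ r = rho, so (p ∧ q) ∨ (p ∧ r) = rho ∨ rho = rho.
Equal: no.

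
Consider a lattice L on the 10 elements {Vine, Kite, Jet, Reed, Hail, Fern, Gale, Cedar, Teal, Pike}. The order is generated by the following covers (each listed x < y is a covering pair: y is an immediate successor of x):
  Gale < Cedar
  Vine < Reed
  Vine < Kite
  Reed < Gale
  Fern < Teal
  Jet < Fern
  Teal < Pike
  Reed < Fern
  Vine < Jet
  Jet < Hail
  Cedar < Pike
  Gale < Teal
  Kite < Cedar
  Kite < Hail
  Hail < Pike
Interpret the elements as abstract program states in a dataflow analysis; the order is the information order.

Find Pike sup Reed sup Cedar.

Common upper bounds of {Pike, Reed, Cedar}: Pike.
The least among these is Pike.

Pike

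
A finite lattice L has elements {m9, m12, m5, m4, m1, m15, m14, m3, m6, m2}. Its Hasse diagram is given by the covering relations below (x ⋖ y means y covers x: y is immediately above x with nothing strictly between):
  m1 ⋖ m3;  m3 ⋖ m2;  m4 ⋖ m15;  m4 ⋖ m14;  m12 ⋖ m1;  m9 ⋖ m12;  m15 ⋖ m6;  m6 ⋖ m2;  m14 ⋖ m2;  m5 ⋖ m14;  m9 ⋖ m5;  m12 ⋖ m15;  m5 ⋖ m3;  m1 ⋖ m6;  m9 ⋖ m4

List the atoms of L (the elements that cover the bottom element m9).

The atoms are exactly the elements that cover m9: m12, m4, m5.

m12, m4, m5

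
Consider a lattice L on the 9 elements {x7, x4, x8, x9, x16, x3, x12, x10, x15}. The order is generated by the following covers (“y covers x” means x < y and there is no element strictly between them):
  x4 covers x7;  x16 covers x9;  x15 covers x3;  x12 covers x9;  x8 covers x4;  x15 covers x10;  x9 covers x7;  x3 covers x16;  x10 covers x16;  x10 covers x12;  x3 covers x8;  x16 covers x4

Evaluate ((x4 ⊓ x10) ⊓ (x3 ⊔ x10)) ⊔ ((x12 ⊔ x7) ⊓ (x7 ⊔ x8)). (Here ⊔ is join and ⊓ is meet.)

x4

x4 ∧ x10 = x4
x3 ∨ x10 = x15
x4 ∧ x15 = x4
x12 ∨ x7 = x12
x7 ∨ x8 = x8
x12 ∧ x8 = x7
x4 ∨ x7 = x4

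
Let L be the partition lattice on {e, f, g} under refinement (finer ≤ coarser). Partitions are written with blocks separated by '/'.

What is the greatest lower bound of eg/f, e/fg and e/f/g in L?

e/f/g

Common lower bounds of {eg/f, e/fg, e/f/g}: e/f/g.
The greatest among these is e/f/g.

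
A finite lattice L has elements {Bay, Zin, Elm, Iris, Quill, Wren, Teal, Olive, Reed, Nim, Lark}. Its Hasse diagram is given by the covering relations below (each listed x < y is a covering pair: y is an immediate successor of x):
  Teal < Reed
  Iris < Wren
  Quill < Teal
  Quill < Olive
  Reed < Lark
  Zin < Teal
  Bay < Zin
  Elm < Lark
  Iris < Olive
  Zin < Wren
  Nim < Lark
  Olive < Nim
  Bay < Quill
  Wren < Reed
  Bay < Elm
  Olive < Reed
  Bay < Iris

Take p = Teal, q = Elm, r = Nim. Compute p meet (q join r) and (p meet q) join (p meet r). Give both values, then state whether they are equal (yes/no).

q join r = Lark, so p meet (q join r) = Teal meet Lark = Teal.
p meet q = Bay and p meet r = Quill, so (p meet q) join (p meet r) = Bay join Quill = Quill.
Equal: no.

Teal; Quill; no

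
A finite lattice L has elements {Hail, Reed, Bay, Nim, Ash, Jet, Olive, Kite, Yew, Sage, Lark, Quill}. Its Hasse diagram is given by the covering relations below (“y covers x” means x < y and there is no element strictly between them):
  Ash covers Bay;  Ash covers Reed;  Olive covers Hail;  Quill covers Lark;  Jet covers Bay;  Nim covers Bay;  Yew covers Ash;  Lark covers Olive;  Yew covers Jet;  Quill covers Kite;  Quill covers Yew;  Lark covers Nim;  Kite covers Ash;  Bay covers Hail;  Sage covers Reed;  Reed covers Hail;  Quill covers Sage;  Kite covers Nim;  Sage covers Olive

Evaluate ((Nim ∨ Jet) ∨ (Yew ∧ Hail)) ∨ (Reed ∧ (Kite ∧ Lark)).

Quill

Nim ∨ Jet = Quill
Yew ∧ Hail = Hail
Quill ∨ Hail = Quill
Kite ∧ Lark = Nim
Reed ∧ Nim = Hail
Quill ∨ Hail = Quill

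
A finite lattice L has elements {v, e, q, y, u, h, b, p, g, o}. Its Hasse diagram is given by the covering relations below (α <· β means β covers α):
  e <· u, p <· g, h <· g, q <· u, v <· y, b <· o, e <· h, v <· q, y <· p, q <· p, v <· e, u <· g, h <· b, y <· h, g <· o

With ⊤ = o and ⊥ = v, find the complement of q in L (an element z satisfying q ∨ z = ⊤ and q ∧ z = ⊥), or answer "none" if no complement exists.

b

Need z with q ∨ z = o and q ∧ z = v.
Checking each element gives: b.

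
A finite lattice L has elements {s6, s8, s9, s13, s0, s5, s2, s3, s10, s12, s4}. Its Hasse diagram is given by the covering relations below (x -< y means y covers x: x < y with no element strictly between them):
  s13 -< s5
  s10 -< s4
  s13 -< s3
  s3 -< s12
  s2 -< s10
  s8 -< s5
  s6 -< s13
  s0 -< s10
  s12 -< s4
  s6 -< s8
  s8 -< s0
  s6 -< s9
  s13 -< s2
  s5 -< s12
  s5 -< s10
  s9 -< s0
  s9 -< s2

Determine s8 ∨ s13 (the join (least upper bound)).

Common upper bounds of {s8, s13}: s10, s12, s4, s5.
The least among these is s5.

s5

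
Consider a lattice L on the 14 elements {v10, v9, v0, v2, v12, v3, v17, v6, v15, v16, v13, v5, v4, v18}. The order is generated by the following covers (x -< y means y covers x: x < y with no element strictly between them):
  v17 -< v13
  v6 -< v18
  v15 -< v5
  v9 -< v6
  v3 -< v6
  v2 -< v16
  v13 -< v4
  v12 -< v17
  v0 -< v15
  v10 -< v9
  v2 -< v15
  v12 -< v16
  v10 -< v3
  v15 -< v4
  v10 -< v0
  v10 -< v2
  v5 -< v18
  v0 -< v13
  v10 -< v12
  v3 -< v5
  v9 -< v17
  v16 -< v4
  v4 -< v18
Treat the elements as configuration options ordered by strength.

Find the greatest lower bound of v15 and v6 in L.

v10

Common lower bounds of {v15, v6}: v10.
The greatest among these is v10.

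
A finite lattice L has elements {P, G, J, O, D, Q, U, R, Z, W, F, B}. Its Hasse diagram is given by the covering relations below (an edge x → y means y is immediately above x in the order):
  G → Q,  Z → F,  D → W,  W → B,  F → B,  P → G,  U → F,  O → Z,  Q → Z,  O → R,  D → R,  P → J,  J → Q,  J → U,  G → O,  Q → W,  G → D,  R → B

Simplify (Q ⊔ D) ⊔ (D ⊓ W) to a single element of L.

Q ∨ D = W
D ∧ W = D
W ∨ D = W

W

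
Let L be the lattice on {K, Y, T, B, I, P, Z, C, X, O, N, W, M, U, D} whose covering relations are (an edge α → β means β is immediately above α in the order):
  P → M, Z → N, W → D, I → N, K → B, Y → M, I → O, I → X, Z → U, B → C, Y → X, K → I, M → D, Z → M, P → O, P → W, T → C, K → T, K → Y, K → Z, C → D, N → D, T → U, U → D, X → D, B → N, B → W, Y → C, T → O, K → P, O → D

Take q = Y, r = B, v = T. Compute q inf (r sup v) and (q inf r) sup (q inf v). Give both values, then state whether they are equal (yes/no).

r sup v = C, so q inf (r sup v) = Y inf C = Y.
q inf r = K and q inf v = K, so (q inf r) sup (q inf v) = K sup K = K.
Equal: no.

Y; K; no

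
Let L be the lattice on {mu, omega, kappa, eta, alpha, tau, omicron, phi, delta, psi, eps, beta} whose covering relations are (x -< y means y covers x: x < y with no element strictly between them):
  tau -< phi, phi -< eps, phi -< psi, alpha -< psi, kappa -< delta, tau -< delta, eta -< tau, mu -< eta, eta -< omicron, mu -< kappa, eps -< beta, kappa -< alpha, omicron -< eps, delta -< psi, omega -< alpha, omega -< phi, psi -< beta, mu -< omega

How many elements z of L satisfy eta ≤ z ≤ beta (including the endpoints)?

8

The interval [eta, beta] = {beta, delta, eps, eta, omicron, phi, psi, tau}, which has 8 elements.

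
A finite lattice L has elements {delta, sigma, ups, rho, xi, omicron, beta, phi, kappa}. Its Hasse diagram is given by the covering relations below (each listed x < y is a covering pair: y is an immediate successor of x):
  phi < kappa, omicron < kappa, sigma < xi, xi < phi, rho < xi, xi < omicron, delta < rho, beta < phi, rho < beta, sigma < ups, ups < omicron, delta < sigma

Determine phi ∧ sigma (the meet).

Common lower bounds of {phi, sigma}: delta, sigma.
The greatest among these is sigma.

sigma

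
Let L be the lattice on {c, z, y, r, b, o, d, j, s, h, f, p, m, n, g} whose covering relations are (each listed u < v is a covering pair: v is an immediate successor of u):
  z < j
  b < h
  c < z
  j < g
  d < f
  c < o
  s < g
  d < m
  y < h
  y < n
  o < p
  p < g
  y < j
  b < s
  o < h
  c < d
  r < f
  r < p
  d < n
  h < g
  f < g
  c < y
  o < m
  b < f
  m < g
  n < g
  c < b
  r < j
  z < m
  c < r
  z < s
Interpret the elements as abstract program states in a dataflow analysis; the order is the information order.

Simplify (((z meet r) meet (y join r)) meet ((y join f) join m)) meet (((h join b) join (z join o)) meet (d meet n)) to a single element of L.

z ∧ r = c
y ∨ r = j
c ∧ j = c
y ∨ f = g
g ∨ m = g
c ∧ g = c
h ∨ b = h
z ∨ o = m
h ∨ m = g
d ∧ n = d
g ∧ d = d
c ∧ d = c

c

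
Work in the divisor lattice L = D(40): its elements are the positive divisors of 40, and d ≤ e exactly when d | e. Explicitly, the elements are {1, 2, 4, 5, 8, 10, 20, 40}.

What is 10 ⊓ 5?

In the divisibility order, the meet is the greatest common divisor: gcd(10, 5) = 5.

5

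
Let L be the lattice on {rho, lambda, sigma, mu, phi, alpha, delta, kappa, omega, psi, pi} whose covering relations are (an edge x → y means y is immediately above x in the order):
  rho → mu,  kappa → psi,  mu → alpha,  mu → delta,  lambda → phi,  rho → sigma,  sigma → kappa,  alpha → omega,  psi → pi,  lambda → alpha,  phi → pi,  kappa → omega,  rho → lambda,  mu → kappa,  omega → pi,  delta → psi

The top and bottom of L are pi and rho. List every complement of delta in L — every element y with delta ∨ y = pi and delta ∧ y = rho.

lambda, phi

Need y with delta ∨ y = pi and delta ∧ y = rho.
Checking each element gives: lambda, phi.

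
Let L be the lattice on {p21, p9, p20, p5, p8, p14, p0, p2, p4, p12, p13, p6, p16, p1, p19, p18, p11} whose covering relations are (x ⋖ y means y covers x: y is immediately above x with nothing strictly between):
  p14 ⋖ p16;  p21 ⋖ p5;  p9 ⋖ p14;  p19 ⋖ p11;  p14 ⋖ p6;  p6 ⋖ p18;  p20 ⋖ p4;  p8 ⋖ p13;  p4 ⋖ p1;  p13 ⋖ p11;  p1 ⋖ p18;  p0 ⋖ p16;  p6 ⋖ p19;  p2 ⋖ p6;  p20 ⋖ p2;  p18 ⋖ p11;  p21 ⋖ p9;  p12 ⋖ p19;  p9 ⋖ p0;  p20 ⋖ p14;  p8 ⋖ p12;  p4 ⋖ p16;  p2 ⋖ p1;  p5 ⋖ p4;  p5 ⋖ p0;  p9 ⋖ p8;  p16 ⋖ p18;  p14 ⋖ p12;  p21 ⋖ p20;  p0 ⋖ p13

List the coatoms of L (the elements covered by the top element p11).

p13, p18, p19

The coatoms are exactly the elements covered by p11: p13, p18, p19.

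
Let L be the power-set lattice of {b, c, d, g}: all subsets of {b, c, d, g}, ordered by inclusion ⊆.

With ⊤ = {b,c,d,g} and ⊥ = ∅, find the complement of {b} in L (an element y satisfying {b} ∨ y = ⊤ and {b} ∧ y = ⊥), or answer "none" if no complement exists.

Need y with {b} ∨ y = {b,c,d,g} and {b} ∧ y = ∅.
Checking each element gives: {c,d,g}.

{c,d,g}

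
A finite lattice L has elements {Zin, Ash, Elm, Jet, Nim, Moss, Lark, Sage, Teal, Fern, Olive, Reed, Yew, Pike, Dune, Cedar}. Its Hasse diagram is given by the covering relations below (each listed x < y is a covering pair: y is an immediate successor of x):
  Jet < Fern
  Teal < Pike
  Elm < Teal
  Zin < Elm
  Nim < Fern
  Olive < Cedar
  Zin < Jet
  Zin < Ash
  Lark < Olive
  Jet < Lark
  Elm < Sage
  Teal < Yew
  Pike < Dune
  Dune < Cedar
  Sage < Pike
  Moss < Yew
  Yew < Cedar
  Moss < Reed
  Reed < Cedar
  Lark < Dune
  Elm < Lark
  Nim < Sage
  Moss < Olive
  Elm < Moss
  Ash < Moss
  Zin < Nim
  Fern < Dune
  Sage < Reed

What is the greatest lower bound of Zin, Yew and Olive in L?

Zin

Common lower bounds of {Zin, Yew, Olive}: Zin.
The greatest among these is Zin.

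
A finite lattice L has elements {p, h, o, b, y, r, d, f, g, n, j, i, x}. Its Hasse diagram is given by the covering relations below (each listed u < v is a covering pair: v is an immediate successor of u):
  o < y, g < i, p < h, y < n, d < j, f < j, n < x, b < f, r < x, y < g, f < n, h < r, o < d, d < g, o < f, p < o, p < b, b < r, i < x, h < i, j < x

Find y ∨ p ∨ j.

Common upper bounds of {y, p, j}: x.
The least among these is x.

x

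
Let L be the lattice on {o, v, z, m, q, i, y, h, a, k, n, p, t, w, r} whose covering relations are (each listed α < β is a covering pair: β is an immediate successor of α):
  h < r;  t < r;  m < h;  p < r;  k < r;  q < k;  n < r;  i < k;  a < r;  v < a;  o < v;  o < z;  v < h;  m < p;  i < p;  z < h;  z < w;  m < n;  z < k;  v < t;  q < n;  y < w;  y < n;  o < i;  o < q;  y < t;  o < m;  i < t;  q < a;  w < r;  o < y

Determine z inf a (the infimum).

Common lower bounds of {z, a}: o.
The greatest among these is o.

o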